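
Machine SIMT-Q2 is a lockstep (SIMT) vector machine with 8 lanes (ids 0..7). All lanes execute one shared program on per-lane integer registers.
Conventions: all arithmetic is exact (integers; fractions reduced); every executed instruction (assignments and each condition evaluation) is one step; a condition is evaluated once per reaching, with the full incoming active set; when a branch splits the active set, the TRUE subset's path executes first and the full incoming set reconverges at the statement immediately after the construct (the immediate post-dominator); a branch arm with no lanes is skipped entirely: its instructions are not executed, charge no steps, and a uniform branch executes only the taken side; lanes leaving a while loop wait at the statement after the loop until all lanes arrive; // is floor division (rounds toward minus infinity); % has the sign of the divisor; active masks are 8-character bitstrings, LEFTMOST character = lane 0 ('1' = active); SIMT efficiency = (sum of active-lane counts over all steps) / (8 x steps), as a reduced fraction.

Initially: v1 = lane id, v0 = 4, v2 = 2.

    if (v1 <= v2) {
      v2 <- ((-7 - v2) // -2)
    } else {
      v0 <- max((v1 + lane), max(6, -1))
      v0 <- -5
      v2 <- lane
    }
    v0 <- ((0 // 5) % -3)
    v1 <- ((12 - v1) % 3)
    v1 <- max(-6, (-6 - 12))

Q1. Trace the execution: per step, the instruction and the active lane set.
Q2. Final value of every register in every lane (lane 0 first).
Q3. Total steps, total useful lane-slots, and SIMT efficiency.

step 0: eval (v1 <= v2)              11111111
step 1: v2 <- ((-7 - v2) // -2)      11100000
step 2: v0 <- max((v1 + lane), max(6, -1)) 00011111
step 3: v0 <- -5                     00011111
step 4: v2 <- lane                   00011111
step 5: v0 <- ((0 // 5) % -3)        11111111
step 6: v1 <- ((12 - v1) % 3)        11111111
step 7: v1 <- max(-6, (-6 - 12))     11111111

Answer: 8 steps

v1: -6,-6,-6,-6,-6,-6,-6,-6
v0: 0,0,0,0,0,0,0,0
v2: 4,4,4,3,4,5,6,7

steps = 8; useful = 50; efficiency = 50/64 = 25/32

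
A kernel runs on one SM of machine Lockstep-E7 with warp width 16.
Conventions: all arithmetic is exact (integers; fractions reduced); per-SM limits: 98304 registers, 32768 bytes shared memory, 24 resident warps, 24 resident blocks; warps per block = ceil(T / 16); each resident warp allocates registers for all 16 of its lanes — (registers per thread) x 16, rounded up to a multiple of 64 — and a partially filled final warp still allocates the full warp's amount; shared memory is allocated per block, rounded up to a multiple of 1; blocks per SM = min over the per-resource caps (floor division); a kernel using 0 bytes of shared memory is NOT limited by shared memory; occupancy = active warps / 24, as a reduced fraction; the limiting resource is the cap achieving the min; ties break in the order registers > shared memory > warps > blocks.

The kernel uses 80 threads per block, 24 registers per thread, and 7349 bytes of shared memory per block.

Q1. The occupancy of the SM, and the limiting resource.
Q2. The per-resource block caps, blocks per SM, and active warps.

Answer: occupancy 5/6, limited by shared memory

registers: 51 blocks
shared memory: 4 blocks
warps: 4 blocks
blocks: 24 blocks

Answer: 4 blocks, 20 active warps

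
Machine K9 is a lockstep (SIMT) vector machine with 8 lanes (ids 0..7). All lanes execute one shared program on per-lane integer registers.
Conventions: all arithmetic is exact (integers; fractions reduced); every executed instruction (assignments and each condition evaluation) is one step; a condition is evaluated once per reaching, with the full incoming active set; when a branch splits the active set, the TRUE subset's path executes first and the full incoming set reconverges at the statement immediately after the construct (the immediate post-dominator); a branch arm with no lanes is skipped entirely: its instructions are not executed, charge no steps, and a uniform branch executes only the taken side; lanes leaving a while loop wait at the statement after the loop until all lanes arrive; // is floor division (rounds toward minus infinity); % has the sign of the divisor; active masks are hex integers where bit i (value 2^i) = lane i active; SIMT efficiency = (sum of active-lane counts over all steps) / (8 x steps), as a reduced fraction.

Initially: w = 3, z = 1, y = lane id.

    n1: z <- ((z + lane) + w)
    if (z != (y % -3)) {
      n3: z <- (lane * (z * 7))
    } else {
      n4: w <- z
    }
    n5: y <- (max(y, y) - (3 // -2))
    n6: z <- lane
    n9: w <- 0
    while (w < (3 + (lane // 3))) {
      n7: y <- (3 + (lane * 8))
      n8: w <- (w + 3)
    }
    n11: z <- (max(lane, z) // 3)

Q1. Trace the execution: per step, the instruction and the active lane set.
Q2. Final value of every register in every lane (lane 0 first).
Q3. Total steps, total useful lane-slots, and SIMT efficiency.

step 0: z <- ((z + lane) + w)        0xff
step 1: eval (z != (y % -3))         0xff
step 2: z <- (lane * (z * 7))        0xff
step 3: y <- (max(y, y) - (3 // -2)) 0xff
step 4: z <- lane                    0xff
step 5: w <- 0                       0xff
step 6: eval (w < (3 + (lane // 3))) 0xff
step 7: y <- (3 + (lane * 8))        0xff
step 8: w <- (w + 3)                 0xff
step 9: eval (w < (3 + (lane // 3))) 0xff
step 10: y <- (3 + (lane * 8))        0xf8
step 11: w <- (w + 3)                 0xf8
step 12: eval (w < (3 + (lane // 3))) 0xf8
step 13: z <- (max(lane, z) // 3)     0xff

Answer: 14 steps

w: 3,3,3,6,6,6,6,6
z: 0,0,0,1,1,1,2,2
y: 3,11,19,27,35,43,51,59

steps = 14; useful = 103; efficiency = 103/112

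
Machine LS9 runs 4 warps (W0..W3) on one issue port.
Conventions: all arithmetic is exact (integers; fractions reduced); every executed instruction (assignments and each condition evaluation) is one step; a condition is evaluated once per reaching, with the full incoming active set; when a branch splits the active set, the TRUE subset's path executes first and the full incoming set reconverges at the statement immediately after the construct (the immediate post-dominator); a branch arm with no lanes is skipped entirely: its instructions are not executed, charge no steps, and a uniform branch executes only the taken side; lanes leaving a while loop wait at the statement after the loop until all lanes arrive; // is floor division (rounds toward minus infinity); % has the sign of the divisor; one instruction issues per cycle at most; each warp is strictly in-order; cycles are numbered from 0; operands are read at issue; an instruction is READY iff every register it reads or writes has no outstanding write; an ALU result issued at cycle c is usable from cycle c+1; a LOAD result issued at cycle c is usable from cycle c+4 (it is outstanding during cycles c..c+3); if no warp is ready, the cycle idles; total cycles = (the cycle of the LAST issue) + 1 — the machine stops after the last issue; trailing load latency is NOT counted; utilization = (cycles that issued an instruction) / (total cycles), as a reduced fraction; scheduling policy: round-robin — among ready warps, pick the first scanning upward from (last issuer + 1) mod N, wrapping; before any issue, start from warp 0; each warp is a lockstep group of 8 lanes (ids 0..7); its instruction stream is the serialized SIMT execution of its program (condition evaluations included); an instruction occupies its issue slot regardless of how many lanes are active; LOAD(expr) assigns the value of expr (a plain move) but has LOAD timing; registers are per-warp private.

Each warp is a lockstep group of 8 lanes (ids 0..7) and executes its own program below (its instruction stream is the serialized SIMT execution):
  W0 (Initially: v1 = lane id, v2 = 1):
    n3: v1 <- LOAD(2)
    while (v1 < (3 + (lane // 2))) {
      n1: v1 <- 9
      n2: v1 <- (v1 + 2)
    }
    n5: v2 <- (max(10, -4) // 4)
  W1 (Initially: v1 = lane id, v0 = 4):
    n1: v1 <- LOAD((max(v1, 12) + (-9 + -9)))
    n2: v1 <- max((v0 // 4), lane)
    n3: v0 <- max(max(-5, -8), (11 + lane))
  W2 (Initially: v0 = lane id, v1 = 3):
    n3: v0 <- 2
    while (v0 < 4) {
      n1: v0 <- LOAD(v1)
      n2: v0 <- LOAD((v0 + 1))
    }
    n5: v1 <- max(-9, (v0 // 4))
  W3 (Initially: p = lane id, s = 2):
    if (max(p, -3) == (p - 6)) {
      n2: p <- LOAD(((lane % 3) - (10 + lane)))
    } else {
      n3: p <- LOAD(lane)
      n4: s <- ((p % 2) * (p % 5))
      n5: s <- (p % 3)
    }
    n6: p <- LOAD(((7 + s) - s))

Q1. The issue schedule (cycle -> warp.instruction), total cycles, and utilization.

cycle 0: W0.I0
cycle 1: W1.I0
cycle 2: W2.I0
cycle 3: W3.I0
cycle 4: W0.I1
cycle 5: W1.I1
cycle 6: W2.I1
cycle 7: W3.I1
cycle 8: W0.I2
cycle 9: W1.I2
cycle 10: W2.I2
cycle 11: W3.I2
cycle 12: W0.I3
cycle 13: W3.I3
cycle 14: W0.I4
cycle 15: W2.I3
cycle 16: W3.I4
cycle 17: W0.I5
cycle 18: idle
cycle 19: W2.I4
cycle 20: W2.I5

Answer: 21 cycles, utilization 20/21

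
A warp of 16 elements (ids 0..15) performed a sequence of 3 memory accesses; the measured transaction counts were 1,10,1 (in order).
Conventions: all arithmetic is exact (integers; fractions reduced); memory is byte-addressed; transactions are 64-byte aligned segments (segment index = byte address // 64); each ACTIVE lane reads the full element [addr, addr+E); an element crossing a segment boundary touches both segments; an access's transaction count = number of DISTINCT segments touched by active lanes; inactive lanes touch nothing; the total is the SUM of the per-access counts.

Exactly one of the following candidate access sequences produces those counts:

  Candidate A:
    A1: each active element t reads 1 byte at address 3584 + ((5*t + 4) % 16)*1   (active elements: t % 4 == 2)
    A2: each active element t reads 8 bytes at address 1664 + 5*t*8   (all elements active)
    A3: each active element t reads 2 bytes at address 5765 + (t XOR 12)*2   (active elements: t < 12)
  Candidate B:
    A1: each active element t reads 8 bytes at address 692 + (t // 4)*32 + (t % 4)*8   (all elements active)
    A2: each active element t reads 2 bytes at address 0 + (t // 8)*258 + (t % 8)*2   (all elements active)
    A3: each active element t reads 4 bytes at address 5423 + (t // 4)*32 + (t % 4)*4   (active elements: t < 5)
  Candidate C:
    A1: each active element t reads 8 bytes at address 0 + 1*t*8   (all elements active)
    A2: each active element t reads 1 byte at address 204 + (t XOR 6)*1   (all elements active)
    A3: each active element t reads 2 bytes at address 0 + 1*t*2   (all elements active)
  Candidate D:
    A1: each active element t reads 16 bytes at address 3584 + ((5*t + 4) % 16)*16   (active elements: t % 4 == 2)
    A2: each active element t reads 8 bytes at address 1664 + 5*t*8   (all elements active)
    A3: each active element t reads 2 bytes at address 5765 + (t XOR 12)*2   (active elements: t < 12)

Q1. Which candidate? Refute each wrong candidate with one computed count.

B: A1 gives 3 transactions, not 1
C: A1 gives 2 transactions, not 1
D: A1 gives 4 transactions, not 1
A: all counts match (1,10,1)

Answer: A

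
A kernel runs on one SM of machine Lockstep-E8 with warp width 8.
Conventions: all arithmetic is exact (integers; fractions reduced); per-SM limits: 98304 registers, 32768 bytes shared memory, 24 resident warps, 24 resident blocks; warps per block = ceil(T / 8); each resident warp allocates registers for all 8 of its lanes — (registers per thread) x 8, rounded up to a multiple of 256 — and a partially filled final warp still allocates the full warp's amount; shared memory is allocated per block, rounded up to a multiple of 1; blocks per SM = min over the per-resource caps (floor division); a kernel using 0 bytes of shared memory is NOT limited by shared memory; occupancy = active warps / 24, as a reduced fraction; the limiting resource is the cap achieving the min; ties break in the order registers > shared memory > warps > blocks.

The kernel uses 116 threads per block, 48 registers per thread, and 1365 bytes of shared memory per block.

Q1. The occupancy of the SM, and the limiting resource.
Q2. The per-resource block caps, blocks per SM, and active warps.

Answer: occupancy 5/8, limited by warps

registers: 12 blocks
shared memory: 24 blocks
warps: 1 block
blocks: 24 blocks

Answer: 1 block, 15 active warps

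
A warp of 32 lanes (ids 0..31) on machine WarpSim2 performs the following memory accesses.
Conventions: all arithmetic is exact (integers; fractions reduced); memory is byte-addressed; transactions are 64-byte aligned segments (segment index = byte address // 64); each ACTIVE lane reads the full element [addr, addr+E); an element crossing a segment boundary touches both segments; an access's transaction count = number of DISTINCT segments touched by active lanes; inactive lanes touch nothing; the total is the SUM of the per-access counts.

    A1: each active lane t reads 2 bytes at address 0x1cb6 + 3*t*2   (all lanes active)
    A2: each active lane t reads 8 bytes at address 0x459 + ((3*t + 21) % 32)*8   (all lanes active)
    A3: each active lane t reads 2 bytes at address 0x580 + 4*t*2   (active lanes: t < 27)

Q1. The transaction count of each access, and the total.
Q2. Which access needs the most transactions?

A1: 4 transactions
A2: 5 transactions
A3: 4 transactions

Answer: 4,5,4; total 13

Answer: A2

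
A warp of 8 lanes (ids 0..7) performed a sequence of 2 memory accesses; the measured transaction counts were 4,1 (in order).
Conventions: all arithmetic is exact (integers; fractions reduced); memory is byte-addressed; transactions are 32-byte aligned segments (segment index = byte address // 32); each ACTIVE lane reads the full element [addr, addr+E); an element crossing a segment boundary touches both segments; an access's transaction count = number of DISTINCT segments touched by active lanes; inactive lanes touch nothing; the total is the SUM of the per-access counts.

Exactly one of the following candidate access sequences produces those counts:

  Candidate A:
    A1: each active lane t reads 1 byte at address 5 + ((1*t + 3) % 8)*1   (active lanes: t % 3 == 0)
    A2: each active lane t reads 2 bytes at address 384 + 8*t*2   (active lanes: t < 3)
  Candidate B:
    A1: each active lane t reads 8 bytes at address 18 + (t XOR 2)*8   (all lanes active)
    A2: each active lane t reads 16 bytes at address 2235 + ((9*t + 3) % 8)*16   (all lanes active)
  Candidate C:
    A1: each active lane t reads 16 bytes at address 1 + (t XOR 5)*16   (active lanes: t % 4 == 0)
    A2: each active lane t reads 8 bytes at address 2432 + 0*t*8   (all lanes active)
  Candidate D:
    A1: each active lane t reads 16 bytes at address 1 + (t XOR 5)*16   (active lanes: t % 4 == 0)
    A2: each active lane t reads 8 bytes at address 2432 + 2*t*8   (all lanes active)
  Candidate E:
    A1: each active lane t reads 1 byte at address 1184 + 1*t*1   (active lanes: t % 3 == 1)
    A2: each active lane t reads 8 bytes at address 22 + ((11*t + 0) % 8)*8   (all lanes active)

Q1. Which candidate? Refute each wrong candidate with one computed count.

A: A1 gives 1 transaction, not 4
B: A1 gives 3 transactions, not 4
D: A2 gives 4 transactions, not 1
E: A1 gives 1 transaction, not 4
C: all counts match (4,1)

Answer: C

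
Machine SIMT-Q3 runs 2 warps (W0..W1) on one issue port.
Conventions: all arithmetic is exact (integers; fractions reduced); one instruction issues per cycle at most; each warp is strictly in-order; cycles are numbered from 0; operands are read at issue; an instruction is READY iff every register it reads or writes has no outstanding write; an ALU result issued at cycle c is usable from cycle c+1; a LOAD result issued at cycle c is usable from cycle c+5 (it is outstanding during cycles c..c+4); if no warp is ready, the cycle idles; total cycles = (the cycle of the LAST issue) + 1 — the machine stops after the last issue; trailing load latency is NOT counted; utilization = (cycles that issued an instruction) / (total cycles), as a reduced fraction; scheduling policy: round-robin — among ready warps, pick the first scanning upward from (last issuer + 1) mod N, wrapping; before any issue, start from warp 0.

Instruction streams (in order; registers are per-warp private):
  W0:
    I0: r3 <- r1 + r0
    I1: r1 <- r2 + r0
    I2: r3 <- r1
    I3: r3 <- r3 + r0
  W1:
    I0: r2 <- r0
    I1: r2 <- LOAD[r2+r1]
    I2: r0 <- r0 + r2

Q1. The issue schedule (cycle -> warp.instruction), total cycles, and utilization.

cycle 0: W0.I0
cycle 1: W1.I0
cycle 2: W0.I1
cycle 3: W1.I1
cycle 4: W0.I2
cycle 5: W0.I3
cycle 6: idle
cycle 7: idle
cycle 8: W1.I2

Answer: 9 cycles, utilization 7/9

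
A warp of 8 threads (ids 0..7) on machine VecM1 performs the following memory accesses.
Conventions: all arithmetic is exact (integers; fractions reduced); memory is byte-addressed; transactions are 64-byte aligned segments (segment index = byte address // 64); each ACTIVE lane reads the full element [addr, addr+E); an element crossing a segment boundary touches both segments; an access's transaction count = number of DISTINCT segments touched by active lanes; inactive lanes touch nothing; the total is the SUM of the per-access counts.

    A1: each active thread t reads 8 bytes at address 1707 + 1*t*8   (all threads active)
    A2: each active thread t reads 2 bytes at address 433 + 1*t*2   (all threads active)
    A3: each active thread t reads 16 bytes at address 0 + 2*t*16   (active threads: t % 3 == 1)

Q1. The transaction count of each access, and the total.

A1: 2 transactions
A2: 2 transactions
A3: 3 transactions

Answer: 2,2,3; total 7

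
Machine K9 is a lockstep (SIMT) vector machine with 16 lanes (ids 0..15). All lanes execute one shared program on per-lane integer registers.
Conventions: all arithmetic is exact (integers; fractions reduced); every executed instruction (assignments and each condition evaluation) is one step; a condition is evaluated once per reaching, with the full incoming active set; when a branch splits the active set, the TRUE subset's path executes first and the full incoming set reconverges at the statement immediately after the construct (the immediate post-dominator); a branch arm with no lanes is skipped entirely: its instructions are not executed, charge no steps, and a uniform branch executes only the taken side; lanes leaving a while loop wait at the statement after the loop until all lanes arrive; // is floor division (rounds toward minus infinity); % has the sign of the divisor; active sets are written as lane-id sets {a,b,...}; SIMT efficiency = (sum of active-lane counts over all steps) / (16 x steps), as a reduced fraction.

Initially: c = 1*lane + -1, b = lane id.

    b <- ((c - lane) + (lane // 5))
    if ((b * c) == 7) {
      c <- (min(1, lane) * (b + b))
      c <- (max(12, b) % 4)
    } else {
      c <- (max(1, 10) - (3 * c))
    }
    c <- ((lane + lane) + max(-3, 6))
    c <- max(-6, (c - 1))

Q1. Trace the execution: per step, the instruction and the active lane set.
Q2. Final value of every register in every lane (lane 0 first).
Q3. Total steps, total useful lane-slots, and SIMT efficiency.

step 0: b <- ((c - lane) + (lane // 5)) {0,1,2,3,4,5,6,7,8,9,10,11,12,13,14,15}
step 1: eval ((b * c) == 7)          {0,1,2,3,4,5,6,7,8,9,10,11,12,13,14,15}
step 2: c <- (max(1, 10) - (3 * c))  {0,1,2,3,4,5,6,7,8,9,10,11,12,13,14,15}
step 3: c <- ((lane + lane) + max(-3, 6)) {0,1,2,3,4,5,6,7,8,9,10,11,12,13,14,15}
step 4: c <- max(-6, (c - 1))        {0,1,2,3,4,5,6,7,8,9,10,11,12,13,14,15}

Answer: 5 steps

c: 5,7,9,11,13,15,17,19,21,23,25,27,29,31,33,35
b: -1,-1,-1,-1,-1,0,0,0,0,0,1,1,1,1,1,2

steps = 5; useful = 80; efficiency = 80/80 = 1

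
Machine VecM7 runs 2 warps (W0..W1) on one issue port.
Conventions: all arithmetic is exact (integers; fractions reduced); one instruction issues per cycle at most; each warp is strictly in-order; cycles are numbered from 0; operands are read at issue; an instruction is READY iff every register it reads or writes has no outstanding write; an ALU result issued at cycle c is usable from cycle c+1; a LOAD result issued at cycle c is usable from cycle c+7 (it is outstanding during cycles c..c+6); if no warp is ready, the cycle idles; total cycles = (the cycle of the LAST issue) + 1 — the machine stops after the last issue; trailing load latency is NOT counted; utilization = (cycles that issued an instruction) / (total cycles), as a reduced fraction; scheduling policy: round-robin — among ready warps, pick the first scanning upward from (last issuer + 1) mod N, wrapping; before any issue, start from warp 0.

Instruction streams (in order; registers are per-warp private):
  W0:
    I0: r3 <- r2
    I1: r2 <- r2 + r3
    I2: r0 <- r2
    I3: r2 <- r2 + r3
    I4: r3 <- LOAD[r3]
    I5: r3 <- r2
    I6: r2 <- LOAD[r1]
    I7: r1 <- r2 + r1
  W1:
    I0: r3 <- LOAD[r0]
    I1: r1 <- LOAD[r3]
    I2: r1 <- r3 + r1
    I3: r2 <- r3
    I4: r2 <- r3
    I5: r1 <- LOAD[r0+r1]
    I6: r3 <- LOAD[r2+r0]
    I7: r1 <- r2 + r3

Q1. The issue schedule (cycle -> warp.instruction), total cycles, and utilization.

cycle 0: W0.I0
cycle 1: W1.I0
cycle 2: W0.I1
cycle 3: W0.I2
cycle 4: W0.I3
cycle 5: W0.I4
cycle 6: idle
cycle 7: idle
cycle 8: W1.I1
cycle 9: idle
cycle 10: idle
cycle 11: idle
cycle 12: W0.I5
cycle 13: W0.I6
cycle 14: idle
cycle 15: W1.I2
cycle 16: W1.I3
cycle 17: W1.I4
cycle 18: W1.I5
cycle 19: W1.I6
cycle 20: W0.I7
cycle 21: idle
cycle 22: idle
cycle 23: idle
cycle 24: idle
cycle 25: idle
cycle 26: W1.I7

Answer: 27 cycles, utilization 16/27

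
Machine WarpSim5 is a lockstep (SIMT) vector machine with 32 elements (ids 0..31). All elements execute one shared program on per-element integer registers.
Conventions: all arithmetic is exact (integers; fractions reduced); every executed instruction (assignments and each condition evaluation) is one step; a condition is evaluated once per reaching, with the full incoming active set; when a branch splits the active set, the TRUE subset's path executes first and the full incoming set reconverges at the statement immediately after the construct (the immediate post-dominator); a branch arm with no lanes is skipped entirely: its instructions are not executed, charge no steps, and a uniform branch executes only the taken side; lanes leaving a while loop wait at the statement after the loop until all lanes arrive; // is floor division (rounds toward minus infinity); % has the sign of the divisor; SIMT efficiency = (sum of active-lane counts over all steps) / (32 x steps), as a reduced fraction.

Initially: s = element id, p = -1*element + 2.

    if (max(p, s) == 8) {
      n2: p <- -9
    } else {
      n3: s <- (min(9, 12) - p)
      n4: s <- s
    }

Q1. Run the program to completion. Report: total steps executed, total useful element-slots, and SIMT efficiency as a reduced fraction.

Answer: 4 steps, 95 useful, 95/128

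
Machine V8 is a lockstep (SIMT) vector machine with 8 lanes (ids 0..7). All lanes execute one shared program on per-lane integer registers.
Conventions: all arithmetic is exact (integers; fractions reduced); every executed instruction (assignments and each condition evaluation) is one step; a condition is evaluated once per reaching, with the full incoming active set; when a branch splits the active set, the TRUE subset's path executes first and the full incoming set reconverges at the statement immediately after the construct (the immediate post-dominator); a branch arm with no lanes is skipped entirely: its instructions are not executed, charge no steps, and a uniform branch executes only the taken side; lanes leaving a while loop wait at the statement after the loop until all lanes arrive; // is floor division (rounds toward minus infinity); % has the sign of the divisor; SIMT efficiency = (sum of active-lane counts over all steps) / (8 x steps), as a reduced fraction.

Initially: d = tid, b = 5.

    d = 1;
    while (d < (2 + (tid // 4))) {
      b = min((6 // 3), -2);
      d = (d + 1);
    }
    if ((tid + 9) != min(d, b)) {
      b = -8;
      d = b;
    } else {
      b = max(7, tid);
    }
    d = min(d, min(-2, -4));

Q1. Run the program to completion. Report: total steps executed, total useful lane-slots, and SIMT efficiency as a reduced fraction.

Answer: 12 steps, 84 useful, 7/8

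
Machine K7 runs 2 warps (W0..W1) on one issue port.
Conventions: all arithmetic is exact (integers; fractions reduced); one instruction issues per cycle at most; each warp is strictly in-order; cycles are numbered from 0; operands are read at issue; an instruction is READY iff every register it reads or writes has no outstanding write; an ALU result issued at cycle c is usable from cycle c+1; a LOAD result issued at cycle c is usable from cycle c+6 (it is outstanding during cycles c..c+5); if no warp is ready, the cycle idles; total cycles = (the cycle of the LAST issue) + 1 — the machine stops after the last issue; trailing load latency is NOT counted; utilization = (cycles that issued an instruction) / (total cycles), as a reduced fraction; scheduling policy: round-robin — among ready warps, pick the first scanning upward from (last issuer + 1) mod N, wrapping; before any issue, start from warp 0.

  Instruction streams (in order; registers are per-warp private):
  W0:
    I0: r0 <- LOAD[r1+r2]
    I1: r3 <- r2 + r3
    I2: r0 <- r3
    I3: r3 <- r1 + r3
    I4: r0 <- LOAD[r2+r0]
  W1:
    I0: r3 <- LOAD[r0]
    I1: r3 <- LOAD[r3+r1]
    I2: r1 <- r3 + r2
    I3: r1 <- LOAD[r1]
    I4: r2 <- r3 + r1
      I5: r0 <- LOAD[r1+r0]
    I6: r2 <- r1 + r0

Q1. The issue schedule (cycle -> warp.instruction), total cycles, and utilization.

cycle 0: W0.I0
cycle 1: W1.I0
cycle 2: W0.I1
cycle 3: idle
cycle 4: idle
cycle 5: idle
cycle 6: W0.I2
cycle 7: W1.I1
cycle 8: W0.I3
cycle 9: W0.I4
cycle 10: idle
cycle 11: idle
cycle 12: idle
cycle 13: W1.I2
cycle 14: W1.I3
cycle 15: idle
cycle 16: idle
cycle 17: idle
cycle 18: idle
cycle 19: idle
cycle 20: W1.I4
cycle 21: W1.I5
cycle 22: idle
cycle 23: idle
cycle 24: idle
cycle 25: idle
cycle 26: idle
cycle 27: W1.I6

Answer: 28 cycles, utilization 3/7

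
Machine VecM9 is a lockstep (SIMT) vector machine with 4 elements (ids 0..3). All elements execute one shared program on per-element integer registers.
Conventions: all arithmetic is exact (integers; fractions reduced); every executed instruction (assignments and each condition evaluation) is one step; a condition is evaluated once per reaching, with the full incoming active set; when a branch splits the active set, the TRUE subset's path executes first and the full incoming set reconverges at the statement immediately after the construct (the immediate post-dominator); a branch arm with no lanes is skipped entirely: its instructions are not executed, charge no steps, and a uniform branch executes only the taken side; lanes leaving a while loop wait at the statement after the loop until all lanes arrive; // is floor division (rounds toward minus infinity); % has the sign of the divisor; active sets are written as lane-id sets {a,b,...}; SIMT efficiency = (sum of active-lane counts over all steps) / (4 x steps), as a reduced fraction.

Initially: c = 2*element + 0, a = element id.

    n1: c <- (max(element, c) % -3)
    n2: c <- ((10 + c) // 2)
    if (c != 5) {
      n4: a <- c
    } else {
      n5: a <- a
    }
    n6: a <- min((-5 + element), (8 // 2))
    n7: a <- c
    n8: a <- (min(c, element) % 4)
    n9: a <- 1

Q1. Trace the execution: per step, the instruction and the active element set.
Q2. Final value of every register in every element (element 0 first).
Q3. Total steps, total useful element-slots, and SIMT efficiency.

step 0: c <- (max(element, c) % -3)  {0,1,2,3}
step 1: c <- ((10 + c) // 2)         {0,1,2,3}
step 2: eval (c != 5)                {0,1,2,3}
step 3: a <- c                       {1,2}
step 4: a <- a                       {0,3}
step 5: a <- min((-5 + element), (8 // 2)) {0,1,2,3}
step 6: a <- c                       {0,1,2,3}
step 7: a <- (min(c, element) % 4)   {0,1,2,3}
step 8: a <- 1                       {0,1,2,3}

Answer: 9 steps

c: 5,4,4,5
a: 1,1,1,1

steps = 9; useful = 32; efficiency = 32/36 = 8/9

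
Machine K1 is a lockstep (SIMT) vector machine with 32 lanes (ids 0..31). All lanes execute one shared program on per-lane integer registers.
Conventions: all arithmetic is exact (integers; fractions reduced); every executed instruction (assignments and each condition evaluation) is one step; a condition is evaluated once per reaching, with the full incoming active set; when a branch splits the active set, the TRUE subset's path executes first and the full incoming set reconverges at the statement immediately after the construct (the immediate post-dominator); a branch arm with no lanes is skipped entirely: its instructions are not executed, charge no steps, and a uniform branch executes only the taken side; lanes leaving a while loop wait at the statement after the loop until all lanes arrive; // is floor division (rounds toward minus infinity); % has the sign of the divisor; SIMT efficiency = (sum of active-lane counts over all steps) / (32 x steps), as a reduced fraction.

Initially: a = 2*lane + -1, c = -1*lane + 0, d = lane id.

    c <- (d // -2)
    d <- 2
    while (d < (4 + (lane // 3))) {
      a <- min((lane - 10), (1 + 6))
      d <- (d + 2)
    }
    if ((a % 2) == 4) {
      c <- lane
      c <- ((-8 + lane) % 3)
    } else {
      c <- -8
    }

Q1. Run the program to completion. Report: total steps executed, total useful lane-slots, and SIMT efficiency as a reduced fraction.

Answer: 23 steps, 511 useful, 511/736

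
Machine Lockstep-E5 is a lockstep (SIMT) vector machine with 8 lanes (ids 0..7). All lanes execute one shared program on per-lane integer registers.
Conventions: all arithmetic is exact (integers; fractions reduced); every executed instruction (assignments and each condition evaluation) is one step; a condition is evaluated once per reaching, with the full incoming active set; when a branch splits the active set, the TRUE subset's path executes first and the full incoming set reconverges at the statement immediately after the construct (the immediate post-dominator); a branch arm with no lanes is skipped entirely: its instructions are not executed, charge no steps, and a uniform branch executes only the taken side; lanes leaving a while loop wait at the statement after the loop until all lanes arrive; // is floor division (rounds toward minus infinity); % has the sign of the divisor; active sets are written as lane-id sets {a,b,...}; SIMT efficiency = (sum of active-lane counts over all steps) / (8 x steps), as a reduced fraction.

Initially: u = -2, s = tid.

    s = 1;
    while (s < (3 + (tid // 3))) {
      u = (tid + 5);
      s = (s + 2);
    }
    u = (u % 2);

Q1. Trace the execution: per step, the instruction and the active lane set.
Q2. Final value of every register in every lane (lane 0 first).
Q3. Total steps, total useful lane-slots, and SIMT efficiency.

step 0: s <- 1                       {0,1,2,3,4,5,6,7}
step 1: eval (s < (3 + (tid // 3)))  {0,1,2,3,4,5,6,7}
step 2: u <- (tid + 5)               {0,1,2,3,4,5,6,7}
step 3: s <- (s + 2)                 {0,1,2,3,4,5,6,7}
step 4: eval (s < (3 + (tid // 3)))  {0,1,2,3,4,5,6,7}
step 5: u <- (tid + 5)               {3,4,5,6,7}
step 6: s <- (s + 2)                 {3,4,5,6,7}
step 7: eval (s < (3 + (tid // 3)))  {3,4,5,6,7}
step 8: u <- (u % 2)                 {0,1,2,3,4,5,6,7}

Answer: 9 steps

u: 1,0,1,0,1,0,1,0
s: 3,3,3,5,5,5,5,5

steps = 9; useful = 63; efficiency = 63/72 = 7/8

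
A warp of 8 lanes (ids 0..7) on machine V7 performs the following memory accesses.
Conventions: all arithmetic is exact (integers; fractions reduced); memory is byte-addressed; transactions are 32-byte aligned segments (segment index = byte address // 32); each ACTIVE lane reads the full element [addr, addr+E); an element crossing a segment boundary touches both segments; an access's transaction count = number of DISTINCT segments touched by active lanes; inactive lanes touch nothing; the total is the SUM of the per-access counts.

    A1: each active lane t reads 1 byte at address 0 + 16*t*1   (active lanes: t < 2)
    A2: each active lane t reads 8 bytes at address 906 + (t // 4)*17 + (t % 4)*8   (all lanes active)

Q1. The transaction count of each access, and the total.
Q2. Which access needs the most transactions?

A1: 1 transaction
A2: 2 transactions

Answer: 1,2; total 3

Answer: A2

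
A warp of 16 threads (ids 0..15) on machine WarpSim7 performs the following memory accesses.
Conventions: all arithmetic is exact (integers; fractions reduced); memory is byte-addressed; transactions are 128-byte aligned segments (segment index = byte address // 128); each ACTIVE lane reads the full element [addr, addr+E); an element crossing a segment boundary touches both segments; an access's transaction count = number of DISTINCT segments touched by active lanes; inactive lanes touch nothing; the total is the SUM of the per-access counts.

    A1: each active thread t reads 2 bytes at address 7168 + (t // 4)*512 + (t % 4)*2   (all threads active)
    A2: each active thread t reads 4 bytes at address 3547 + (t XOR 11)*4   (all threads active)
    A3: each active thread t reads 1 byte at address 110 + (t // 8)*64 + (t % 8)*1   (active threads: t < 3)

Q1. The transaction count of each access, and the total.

A1: 4 transactions
A2: 2 transactions
A3: 1 transaction

Answer: 4,2,1; total 7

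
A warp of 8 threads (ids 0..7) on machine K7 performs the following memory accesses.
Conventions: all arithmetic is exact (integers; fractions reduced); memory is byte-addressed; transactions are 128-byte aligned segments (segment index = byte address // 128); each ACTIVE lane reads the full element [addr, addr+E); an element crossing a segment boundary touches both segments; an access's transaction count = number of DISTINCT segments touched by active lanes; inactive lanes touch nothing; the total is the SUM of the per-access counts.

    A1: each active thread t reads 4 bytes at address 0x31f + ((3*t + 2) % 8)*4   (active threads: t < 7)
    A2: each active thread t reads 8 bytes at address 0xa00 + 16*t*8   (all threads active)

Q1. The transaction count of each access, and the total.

A1: 1 transaction
A2: 8 transactions

Answer: 1,8; total 9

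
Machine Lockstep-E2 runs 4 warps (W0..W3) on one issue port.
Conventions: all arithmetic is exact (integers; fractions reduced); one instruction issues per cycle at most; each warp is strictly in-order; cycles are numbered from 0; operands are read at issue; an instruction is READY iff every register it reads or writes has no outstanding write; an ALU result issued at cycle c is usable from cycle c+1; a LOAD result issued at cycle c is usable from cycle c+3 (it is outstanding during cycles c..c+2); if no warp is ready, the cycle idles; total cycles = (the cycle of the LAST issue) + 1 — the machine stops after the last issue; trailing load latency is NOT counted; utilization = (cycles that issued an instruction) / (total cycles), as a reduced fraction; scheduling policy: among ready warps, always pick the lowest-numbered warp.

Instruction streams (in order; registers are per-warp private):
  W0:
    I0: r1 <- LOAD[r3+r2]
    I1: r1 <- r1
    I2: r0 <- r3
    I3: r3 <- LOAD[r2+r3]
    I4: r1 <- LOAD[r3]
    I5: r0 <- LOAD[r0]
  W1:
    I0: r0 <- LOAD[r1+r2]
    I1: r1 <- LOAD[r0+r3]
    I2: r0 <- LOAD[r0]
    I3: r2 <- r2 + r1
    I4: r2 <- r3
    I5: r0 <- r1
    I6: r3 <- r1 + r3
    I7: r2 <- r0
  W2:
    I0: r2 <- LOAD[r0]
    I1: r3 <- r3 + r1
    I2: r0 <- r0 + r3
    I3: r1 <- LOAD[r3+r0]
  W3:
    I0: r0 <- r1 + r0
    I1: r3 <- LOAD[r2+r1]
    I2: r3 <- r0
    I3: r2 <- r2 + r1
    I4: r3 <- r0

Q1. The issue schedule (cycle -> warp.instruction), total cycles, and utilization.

cycle 0: W0.I0
cycle 1: W1.I0
cycle 2: W2.I0
cycle 3: W0.I1
cycle 4: W0.I2
cycle 5: W0.I3
cycle 6: W1.I1
cycle 7: W1.I2
cycle 8: W0.I4
cycle 9: W0.I5
cycle 10: W1.I3
cycle 11: W1.I4
cycle 12: W1.I5
cycle 13: W1.I6
cycle 14: W1.I7
cycle 15: W2.I1
cycle 16: W2.I2
cycle 17: W2.I3
cycle 18: W3.I0
cycle 19: W3.I1
cycle 20: idle
cycle 21: idle
cycle 22: W3.I2
cycle 23: W3.I3
cycle 24: W3.I4

Answer: 25 cycles, utilization 23/25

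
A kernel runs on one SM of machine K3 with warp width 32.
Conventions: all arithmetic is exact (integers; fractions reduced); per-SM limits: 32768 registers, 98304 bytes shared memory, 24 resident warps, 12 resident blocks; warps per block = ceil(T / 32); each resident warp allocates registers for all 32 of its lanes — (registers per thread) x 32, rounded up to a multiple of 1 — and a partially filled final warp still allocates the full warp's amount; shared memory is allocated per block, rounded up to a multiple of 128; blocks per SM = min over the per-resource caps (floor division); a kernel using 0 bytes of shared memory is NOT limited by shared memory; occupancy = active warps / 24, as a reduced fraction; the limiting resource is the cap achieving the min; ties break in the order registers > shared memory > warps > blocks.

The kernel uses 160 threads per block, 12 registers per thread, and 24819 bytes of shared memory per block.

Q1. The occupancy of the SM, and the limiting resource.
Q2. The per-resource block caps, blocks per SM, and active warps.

Answer: occupancy 5/8, limited by shared memory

registers: 17 blocks
shared memory: 3 blocks
warps: 4 blocks
blocks: 12 blocks

Answer: 3 blocks, 15 active warps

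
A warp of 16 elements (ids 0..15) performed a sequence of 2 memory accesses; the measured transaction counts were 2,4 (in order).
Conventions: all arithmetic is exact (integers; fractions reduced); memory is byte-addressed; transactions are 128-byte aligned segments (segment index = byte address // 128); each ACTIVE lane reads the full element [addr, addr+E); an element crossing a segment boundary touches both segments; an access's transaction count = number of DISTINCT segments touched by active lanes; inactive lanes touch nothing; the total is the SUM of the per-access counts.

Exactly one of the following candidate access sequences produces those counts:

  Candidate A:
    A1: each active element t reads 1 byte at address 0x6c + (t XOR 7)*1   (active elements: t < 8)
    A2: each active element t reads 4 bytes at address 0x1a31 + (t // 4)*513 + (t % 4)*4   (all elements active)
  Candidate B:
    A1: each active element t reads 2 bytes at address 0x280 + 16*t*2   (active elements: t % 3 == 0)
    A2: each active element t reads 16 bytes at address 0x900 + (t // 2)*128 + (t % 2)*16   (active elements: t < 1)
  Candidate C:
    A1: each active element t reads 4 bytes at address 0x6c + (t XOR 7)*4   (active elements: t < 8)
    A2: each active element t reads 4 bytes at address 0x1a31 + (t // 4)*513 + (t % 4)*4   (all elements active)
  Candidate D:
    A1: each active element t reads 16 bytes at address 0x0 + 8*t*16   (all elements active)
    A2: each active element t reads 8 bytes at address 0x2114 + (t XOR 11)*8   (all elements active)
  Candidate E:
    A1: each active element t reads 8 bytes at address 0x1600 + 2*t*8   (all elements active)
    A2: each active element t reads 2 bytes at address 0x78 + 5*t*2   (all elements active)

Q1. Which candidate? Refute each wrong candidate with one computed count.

A: A1 gives 1 transaction, not 2
B: A1 gives 4 transactions, not 2
D: A1 gives 16 transactions, not 2
E: A2 gives 3 transactions, not 4
C: all counts match (2,4)

Answer: C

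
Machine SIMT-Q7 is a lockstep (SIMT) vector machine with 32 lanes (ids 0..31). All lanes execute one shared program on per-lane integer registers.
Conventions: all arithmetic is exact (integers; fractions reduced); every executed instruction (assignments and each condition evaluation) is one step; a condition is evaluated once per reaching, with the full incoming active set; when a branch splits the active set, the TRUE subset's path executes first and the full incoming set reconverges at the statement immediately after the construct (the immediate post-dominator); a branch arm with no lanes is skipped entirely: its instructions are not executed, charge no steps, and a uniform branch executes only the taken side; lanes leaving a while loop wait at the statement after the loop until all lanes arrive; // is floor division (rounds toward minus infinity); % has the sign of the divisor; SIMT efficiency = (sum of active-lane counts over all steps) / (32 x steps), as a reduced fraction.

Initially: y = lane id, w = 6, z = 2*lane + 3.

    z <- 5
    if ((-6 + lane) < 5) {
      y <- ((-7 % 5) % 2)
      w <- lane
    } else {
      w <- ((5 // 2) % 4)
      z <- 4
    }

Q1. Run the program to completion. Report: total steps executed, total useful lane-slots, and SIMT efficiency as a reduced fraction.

Answer: 6 steps, 128 useful, 2/3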